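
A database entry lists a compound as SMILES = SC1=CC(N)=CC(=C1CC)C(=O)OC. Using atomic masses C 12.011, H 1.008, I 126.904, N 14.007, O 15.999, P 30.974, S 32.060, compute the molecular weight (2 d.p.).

211.28 g/mol

First, the molecular formula is C10H13NO2S (counting implicit H from valence).
  C: 10 × 12.011 = 120.110
  H: 13 × 1.008 = 13.104
  N: 1 × 14.007 = 14.007
  O: 2 × 15.999 = 31.998
  S: 1 × 32.060 = 32.060
Sum: 10×12.011 + 13×1.008 + 1×14.007 + 2×15.999 + 1×32.060 = 211.279 → 211.28 g/mol.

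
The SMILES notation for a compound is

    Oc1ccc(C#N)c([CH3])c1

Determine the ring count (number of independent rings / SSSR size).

In SMILES, each pair of matching ring-closure digits denotes one ring-closing bond; the number of such bonds equals the number of independent rings.
Ring-closure bonds here: 1.

1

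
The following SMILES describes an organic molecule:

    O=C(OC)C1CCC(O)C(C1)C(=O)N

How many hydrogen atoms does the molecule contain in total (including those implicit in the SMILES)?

15

Walk through each heavy atom and fill implicit hydrogens from standard valence (C 4, N 3, O 2, S 2, halogen 1):
  atom 1: O, bond orders sum to 2 (valence 2) → 0 H
  atom 2: C, bond orders sum to 4 (valence 4) → 0 H
  atom 3: O, bond orders sum to 2 (valence 2) → 0 H
  atom 4: C, bond orders sum to 1 (valence 4) → 3 H
  atom 5: C, bond orders sum to 3 (valence 4) → 1 H
  atom 6: C, bond orders sum to 2 (valence 4) → 2 H
  atom 7: C, bond orders sum to 2 (valence 4) → 2 H
  atom 8: C, bond orders sum to 3 (valence 4) → 1 H
  atom 9: O, bond orders sum to 1 (valence 2) → 1 H
  atom 10: C, bond orders sum to 3 (valence 4) → 1 H
  atom 11: C, bond orders sum to 2 (valence 4) → 2 H
  atom 12: C, bond orders sum to 4 (valence 4) → 0 H
  atom 13: O, bond orders sum to 2 (valence 2) → 0 H
  atom 14: N, bond orders sum to 1 (valence 3) → 2 H
Total hydrogens: 15.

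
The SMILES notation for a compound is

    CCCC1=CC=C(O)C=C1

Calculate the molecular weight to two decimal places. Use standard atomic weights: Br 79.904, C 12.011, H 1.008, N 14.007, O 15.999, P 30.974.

First, the molecular formula is C9H12O (counting implicit H from valence).
  C: 9 × 12.011 = 108.099
  H: 12 × 1.008 = 12.096
  O: 1 × 15.999 = 15.999
Sum: 9×12.011 + 12×1.008 + 1×15.999 = 136.194 → 136.19 g/mol.

136.19 g/mol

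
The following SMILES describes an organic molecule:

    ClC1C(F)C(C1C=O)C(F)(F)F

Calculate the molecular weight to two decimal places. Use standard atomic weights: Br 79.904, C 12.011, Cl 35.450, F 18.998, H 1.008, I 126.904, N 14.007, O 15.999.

First, the molecular formula is C6H5ClF4O (counting implicit H from valence).
  C: 6 × 12.011 = 72.066
  Cl: 1 × 35.450 = 35.450
  F: 4 × 18.998 = 75.992
  H: 5 × 1.008 = 5.040
  O: 1 × 15.999 = 15.999
Sum: 6×12.011 + 1×35.450 + 4×18.998 + 5×1.008 + 1×15.999 = 204.547 → 204.55 g/mol.

204.55 g/mol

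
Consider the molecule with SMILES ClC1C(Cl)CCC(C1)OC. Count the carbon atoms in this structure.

Count every carbon token in the SMILES (each C, including those in ring-closure positions and inside branches).
Carbon count: 7.

7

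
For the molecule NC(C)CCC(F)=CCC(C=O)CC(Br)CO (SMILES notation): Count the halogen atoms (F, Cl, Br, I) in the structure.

Halogen atoms appear at heavy-atom positions 7, 15 (1×Br, 1×F).
Other groups present: 1 aldehyde, 1 alkene, 1 hydroxyl, 1 primary amine.
Halogen count: 2.

2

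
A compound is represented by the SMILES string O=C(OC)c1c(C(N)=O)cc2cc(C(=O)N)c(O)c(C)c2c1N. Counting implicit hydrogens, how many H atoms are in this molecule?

15

Walk through each heavy atom and fill implicit hydrogens from standard valence (C 4, N 3, O 2, S 2, halogen 1); for lowercase aromatic atoms, an aromatic c carries 1 H when it has two neighbours and 0 H with three, and aromatic n carries 0 H:
  atom 1: O, bond orders sum to 2 (valence 2) → 0 H
  atom 2: C, bond orders sum to 4 (valence 4) → 0 H
  atom 3: O, bond orders sum to 2 (valence 2) → 0 H
  atom 4: C, bond orders sum to 1 (valence 4) → 3 H
  atom 5: aromatic c, 3 neighbours → 0 H
  atom 6: aromatic c, 3 neighbours → 0 H
  atom 7: C, bond orders sum to 4 (valence 4) → 0 H
  atom 8: N, bond orders sum to 1 (valence 3) → 2 H
  atom 9: O, bond orders sum to 2 (valence 2) → 0 H
  atom 10: aromatic c, 2 neighbours → 1 H
  atom 11: aromatic c, 3 neighbours → 0 H
  atom 12: aromatic c, 2 neighbours → 1 H
  atom 13: aromatic c, 3 neighbours → 0 H
  atom 14: C, bond orders sum to 4 (valence 4) → 0 H
  atom 15: O, bond orders sum to 2 (valence 2) → 0 H
  atom 16: N, bond orders sum to 1 (valence 3) → 2 H
  atom 17: aromatic c, 3 neighbours → 0 H
  atom 18: O, bond orders sum to 1 (valence 2) → 1 H
  atom 19: aromatic c, 3 neighbours → 0 H
  atom 20: C, bond orders sum to 1 (valence 4) → 3 H
  atom 21: aromatic c, 3 neighbours → 0 H
  atom 22: aromatic c, 3 neighbours → 0 H
  atom 23: N, bond orders sum to 1 (valence 3) → 2 H
Total hydrogens: 15.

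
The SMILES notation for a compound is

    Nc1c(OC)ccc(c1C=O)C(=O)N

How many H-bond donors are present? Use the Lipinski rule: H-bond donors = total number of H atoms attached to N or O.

Donors: find every N or O and count the H atoms it carries.
  atom 1 (N): bond orders sum to 1 → 2 H
  atom 4 (O): bond orders sum to 2 → 0 H
  atom 11 (O): bond orders sum to 2 → 0 H
  atom 13 (O): bond orders sum to 2 → 0 H
  atom 14 (N): bond orders sum to 1 → 2 H
Lipinski HBD = 4.

4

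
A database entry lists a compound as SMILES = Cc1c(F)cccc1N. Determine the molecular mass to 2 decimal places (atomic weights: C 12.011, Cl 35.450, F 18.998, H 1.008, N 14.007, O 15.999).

First, the molecular formula is C7H8FN (counting implicit H from valence).
  C: 7 × 12.011 = 84.077
  F: 1 × 18.998 = 18.998
  H: 8 × 1.008 = 8.064
  N: 1 × 14.007 = 14.007
Sum: 7×12.011 + 1×18.998 + 8×1.008 + 1×14.007 = 125.146 → 125.15 g/mol.

125.15 g/mol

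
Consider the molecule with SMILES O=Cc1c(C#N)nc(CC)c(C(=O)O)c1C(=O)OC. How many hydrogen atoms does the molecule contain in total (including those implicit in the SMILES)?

Walk through each heavy atom and fill implicit hydrogens from standard valence (C 4, N 3, O 2, S 2, halogen 1); for lowercase aromatic atoms, an aromatic c carries 1 H when it has two neighbours and 0 H with three, and aromatic n carries 0 H:
  atom 1: O, bond orders sum to 2 (valence 2) → 0 H
  atom 2: C, bond orders sum to 3 (valence 4) → 1 H
  atom 3: aromatic c, 3 neighbours → 0 H
  atom 4: aromatic c, 3 neighbours → 0 H
  atom 5: C, bond orders sum to 4 (valence 4) → 0 H
  atom 6: N, bond orders sum to 3 (valence 3) → 0 H
  atom 7: aromatic n, 2 neighbours → 0 H
  atom 8: aromatic c, 3 neighbours → 0 H
  atom 9: C, bond orders sum to 2 (valence 4) → 2 H
  atom 10: C, bond orders sum to 1 (valence 4) → 3 H
  atom 11: aromatic c, 3 neighbours → 0 H
  atom 12: C, bond orders sum to 4 (valence 4) → 0 H
  atom 13: O, bond orders sum to 2 (valence 2) → 0 H
  atom 14: O, bond orders sum to 1 (valence 2) → 1 H
  atom 15: aromatic c, 3 neighbours → 0 H
  atom 16: C, bond orders sum to 4 (valence 4) → 0 H
  atom 17: O, bond orders sum to 2 (valence 2) → 0 H
  atom 18: O, bond orders sum to 2 (valence 2) → 0 H
  atom 19: C, bond orders sum to 1 (valence 4) → 3 H
Total hydrogens: 10.

10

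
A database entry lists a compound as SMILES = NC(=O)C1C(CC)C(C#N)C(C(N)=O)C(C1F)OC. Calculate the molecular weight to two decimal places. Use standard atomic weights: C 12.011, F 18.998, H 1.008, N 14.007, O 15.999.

First, the molecular formula is C12H18FN3O3 (counting implicit H from valence).
  C: 12 × 12.011 = 144.132
  F: 1 × 18.998 = 18.998
  H: 18 × 1.008 = 18.144
  N: 3 × 14.007 = 42.021
  O: 3 × 15.999 = 47.997
Sum: 12×12.011 + 1×18.998 + 18×1.008 + 3×14.007 + 3×15.999 = 271.292 → 271.29 g/mol.

271.29 g/mol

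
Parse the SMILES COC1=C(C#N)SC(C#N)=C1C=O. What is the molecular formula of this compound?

Walk through each heavy atom and fill implicit hydrogens from standard valence (C 4, N 3, O 2, S 2, halogen 1):
  atom 1: C, bond orders sum to 1 (valence 4) → 3 H
  atom 2: O, bond orders sum to 2 (valence 2) → 0 H
  atom 3: C, bond orders sum to 4 (valence 4) → 0 H
  atom 4: C, bond orders sum to 4 (valence 4) → 0 H
  atom 5: C, bond orders sum to 4 (valence 4) → 0 H
  atom 6: N, bond orders sum to 3 (valence 3) → 0 H
  atom 7: S, bond orders sum to 2 (valence 2) → 0 H
  atom 8: C, bond orders sum to 4 (valence 4) → 0 H
  atom 9: C, bond orders sum to 4 (valence 4) → 0 H
  atom 10: N, bond orders sum to 3 (valence 3) → 0 H
  atom 11: C, bond orders sum to 4 (valence 4) → 0 H
  atom 12: C, bond orders sum to 3 (valence 4) → 1 H
  atom 13: O, bond orders sum to 2 (valence 2) → 0 H
Totals → C:8, H:4, N:2, O:2, S:1.
In Hill order: C8H4N2O2S.

C8H4N2O2S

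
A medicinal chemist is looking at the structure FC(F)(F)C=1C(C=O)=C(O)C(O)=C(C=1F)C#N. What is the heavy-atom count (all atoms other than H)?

17

Every atom symbol written in the SMILES (organic subset) is one heavy atom; implicit H are not written.
Heavy atoms by element → C:9, F:4, N:1, O:3.
Total: 17.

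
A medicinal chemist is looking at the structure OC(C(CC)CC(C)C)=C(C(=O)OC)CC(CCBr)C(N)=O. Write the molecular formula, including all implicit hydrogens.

Walk through each heavy atom and fill implicit hydrogens from standard valence (C 4, N 3, O 2, S 2, halogen 1):
  atom 1: O, bond orders sum to 1 (valence 2) → 1 H
  atom 2: C, bond orders sum to 4 (valence 4) → 0 H
  atom 3: C, bond orders sum to 3 (valence 4) → 1 H
  atom 4: C, bond orders sum to 2 (valence 4) → 2 H
  atom 5: C, bond orders sum to 1 (valence 4) → 3 H
  atom 6: C, bond orders sum to 2 (valence 4) → 2 H
  atom 7: C, bond orders sum to 3 (valence 4) → 1 H
  atom 8: C, bond orders sum to 1 (valence 4) → 3 H
  atom 9: C, bond orders sum to 1 (valence 4) → 3 H
  atom 10: C, bond orders sum to 4 (valence 4) → 0 H
  atom 11: C, bond orders sum to 4 (valence 4) → 0 H
  atom 12: O, bond orders sum to 2 (valence 2) → 0 H
  atom 13: O, bond orders sum to 2 (valence 2) → 0 H
  atom 14: C, bond orders sum to 1 (valence 4) → 3 H
  atom 15: C, bond orders sum to 2 (valence 4) → 2 H
  atom 16: C, bond orders sum to 3 (valence 4) → 1 H
  atom 17: C, bond orders sum to 2 (valence 4) → 2 H
  atom 18: C, bond orders sum to 2 (valence 4) → 2 H
  atom 19: Br (halogen, monovalent) → 0 H
  atom 20: C, bond orders sum to 4 (valence 4) → 0 H
  atom 21: N, bond orders sum to 1 (valence 3) → 2 H
  atom 22: O, bond orders sum to 2 (valence 2) → 0 H
Totals → C:16, H:28, Br:1, N:1, O:4.
In Hill order: C16H28BrNO4.

C16H28BrNO4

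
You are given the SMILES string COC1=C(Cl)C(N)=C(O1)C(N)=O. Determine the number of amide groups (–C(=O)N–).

1

The amide motif appears at heavy-atom position 10 in the SMILES.
Other groups present: 1 ether, 1 primary amine.
Amide count: 1.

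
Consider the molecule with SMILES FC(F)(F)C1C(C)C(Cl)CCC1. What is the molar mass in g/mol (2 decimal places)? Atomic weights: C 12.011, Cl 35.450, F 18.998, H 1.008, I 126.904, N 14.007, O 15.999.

200.63 g/mol

First, the molecular formula is C8H12ClF3 (counting implicit H from valence).
  C: 8 × 12.011 = 96.088
  Cl: 1 × 35.450 = 35.450
  F: 3 × 18.998 = 56.994
  H: 12 × 1.008 = 12.096
Sum: 8×12.011 + 1×35.450 + 3×18.998 + 12×1.008 = 200.628 → 200.63 g/mol.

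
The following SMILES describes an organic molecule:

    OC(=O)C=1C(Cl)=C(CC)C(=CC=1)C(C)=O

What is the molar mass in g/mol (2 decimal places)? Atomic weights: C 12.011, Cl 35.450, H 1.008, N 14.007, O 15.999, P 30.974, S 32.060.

First, the molecular formula is C11H11ClO3 (counting implicit H from valence).
  C: 11 × 12.011 = 132.121
  Cl: 1 × 35.450 = 35.450
  H: 11 × 1.008 = 11.088
  O: 3 × 15.999 = 47.997
Sum: 11×12.011 + 1×35.450 + 11×1.008 + 3×15.999 = 226.656 → 226.66 g/mol.

226.66 g/mol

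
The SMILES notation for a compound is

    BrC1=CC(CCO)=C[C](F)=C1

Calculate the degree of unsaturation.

4

Degree of unsaturation = (number of rings) + (number of π bonds).
Ring closures in the SMILES: 1.
π bonds: 3 double bonds (each 1 DoU) → 3 DoU from unsaturation.
Total DoU = 1 + 3 = 4.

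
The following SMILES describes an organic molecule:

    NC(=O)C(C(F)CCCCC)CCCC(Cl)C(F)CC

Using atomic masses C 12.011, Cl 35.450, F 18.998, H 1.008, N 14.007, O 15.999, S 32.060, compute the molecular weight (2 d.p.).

First, the molecular formula is C15H28ClF2NO (counting implicit H from valence).
  C: 15 × 12.011 = 180.165
  Cl: 1 × 35.450 = 35.450
  F: 2 × 18.998 = 37.996
  H: 28 × 1.008 = 28.224
  N: 1 × 14.007 = 14.007
  O: 1 × 15.999 = 15.999
Sum: 15×12.011 + 1×35.450 + 2×18.998 + 28×1.008 + 1×14.007 + 1×15.999 = 311.841 → 311.84 g/mol.

311.84 g/mol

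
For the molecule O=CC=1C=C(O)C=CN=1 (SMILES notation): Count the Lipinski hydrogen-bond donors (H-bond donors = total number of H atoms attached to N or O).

Donors: find every N or O and count the H atoms it carries.
  atom 1 (O): bond orders sum to 2 → 0 H
  atom 6 (O): bond orders sum to 1 → 1 H
  atom 9 (N): bond orders sum to 3 → 0 H
Lipinski HBD = 1.

1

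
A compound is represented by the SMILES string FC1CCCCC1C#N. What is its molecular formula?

Walk through each heavy atom and fill implicit hydrogens from standard valence (C 4, N 3, O 2, S 2, halogen 1):
  atom 1: F (halogen, monovalent) → 0 H
  atom 2: C, bond orders sum to 3 (valence 4) → 1 H
  atom 3: C, bond orders sum to 2 (valence 4) → 2 H
  atom 4: C, bond orders sum to 2 (valence 4) → 2 H
  atom 5: C, bond orders sum to 2 (valence 4) → 2 H
  atom 6: C, bond orders sum to 2 (valence 4) → 2 H
  atom 7: C, bond orders sum to 3 (valence 4) → 1 H
  atom 8: C, bond orders sum to 4 (valence 4) → 0 H
  atom 9: N, bond orders sum to 3 (valence 3) → 0 H
Totals → C:7, H:10, F:1, N:1.
In Hill order: C7H10FN.

C7H10FN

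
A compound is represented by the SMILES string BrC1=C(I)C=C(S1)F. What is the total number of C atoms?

Count every carbon token in the SMILES (each C, including those in ring-closure positions and inside branches).
Carbon count: 4.

4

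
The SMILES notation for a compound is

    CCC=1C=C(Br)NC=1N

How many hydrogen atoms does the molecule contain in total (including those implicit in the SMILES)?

9

Walk through each heavy atom and fill implicit hydrogens from standard valence (C 4, N 3, O 2, S 2, halogen 1):
  atom 1: C, bond orders sum to 1 (valence 4) → 3 H
  atom 2: C, bond orders sum to 2 (valence 4) → 2 H
  atom 3: C, bond orders sum to 4 (valence 4) → 0 H
  atom 4: C, bond orders sum to 3 (valence 4) → 1 H
  atom 5: C, bond orders sum to 4 (valence 4) → 0 H
  atom 6: Br (halogen, monovalent) → 0 H
  atom 7: N, bond orders sum to 2 (valence 3) → 1 H
  atom 8: C, bond orders sum to 4 (valence 4) → 0 H
  atom 9: N, bond orders sum to 1 (valence 3) → 2 H
Total hydrogens: 9.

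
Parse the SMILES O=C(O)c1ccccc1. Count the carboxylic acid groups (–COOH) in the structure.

1

The carboxylic acid motif appears at heavy-atom position 2 in the SMILES.
Carboxylic acid count: 1.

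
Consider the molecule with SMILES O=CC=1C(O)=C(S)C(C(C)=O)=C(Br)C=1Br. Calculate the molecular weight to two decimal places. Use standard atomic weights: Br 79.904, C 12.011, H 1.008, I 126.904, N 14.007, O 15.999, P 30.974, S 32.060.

First, the molecular formula is C9H6Br2O3S (counting implicit H from valence).
  Br: 2 × 79.904 = 159.808
  C: 9 × 12.011 = 108.099
  H: 6 × 1.008 = 6.048
  O: 3 × 15.999 = 47.997
  S: 1 × 32.060 = 32.060
Sum: 2×79.904 + 9×12.011 + 6×1.008 + 3×15.999 + 1×32.060 = 354.012 → 354.01 g/mol.

354.01 g/mol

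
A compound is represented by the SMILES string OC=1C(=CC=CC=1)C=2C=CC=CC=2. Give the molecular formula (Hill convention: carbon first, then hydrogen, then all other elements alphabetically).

C12H10O

Walk through each heavy atom and fill implicit hydrogens from standard valence (C 4, N 3, O 2, S 2, halogen 1):
  atom 1: O, bond orders sum to 1 (valence 2) → 1 H
  atom 2: C, bond orders sum to 4 (valence 4) → 0 H
  atom 3: C, bond orders sum to 4 (valence 4) → 0 H
  atom 4: C, bond orders sum to 3 (valence 4) → 1 H
  atom 5: C, bond orders sum to 3 (valence 4) → 1 H
  atom 6: C, bond orders sum to 3 (valence 4) → 1 H
  atom 7: C, bond orders sum to 3 (valence 4) → 1 H
  atom 8: C, bond orders sum to 4 (valence 4) → 0 H
  atom 9: C, bond orders sum to 3 (valence 4) → 1 H
  atom 10: C, bond orders sum to 3 (valence 4) → 1 H
  atom 11: C, bond orders sum to 3 (valence 4) → 1 H
  atom 12: C, bond orders sum to 3 (valence 4) → 1 H
  atom 13: C, bond orders sum to 3 (valence 4) → 1 H
Totals → C:12, H:10, O:1.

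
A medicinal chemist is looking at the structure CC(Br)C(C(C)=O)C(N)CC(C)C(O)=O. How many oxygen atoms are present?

Scan the SMILES for O atoms (remember two-letter symbols like Cl and Br are single atoms).
Oxygen count: 3.

3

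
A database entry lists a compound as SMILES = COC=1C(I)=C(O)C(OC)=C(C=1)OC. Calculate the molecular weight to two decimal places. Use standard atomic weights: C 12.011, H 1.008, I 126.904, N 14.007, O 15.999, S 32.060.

310.09 g/mol

First, the molecular formula is C9H11IO4 (counting implicit H from valence).
  C: 9 × 12.011 = 108.099
  H: 11 × 1.008 = 11.088
  I: 1 × 126.904 = 126.904
  O: 4 × 15.999 = 63.996
Sum: 9×12.011 + 11×1.008 + 1×126.904 + 4×15.999 = 310.087 → 310.09 g/mol.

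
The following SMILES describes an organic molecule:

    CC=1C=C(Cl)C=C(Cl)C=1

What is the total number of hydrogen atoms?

Walk through each heavy atom and fill implicit hydrogens from standard valence (C 4, N 3, O 2, S 2, halogen 1):
  atom 1: C, bond orders sum to 1 (valence 4) → 3 H
  atom 2: C, bond orders sum to 4 (valence 4) → 0 H
  atom 3: C, bond orders sum to 3 (valence 4) → 1 H
  atom 4: C, bond orders sum to 4 (valence 4) → 0 H
  atom 5: Cl (halogen, monovalent) → 0 H
  atom 6: C, bond orders sum to 3 (valence 4) → 1 H
  atom 7: C, bond orders sum to 4 (valence 4) → 0 H
  atom 8: Cl (halogen, monovalent) → 0 H
  atom 9: C, bond orders sum to 3 (valence 4) → 1 H
Total hydrogens: 6.

6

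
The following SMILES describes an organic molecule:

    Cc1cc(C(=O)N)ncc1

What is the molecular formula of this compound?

Walk through each heavy atom and fill implicit hydrogens from standard valence (C 4, N 3, O 2, S 2, halogen 1); for lowercase aromatic atoms, an aromatic c carries 1 H when it has two neighbours and 0 H with three, and aromatic n carries 0 H:
  atom 1: C, bond orders sum to 1 (valence 4) → 3 H
  atom 2: aromatic c, 3 neighbours → 0 H
  atom 3: aromatic c, 2 neighbours → 1 H
  atom 4: aromatic c, 3 neighbours → 0 H
  atom 5: C, bond orders sum to 4 (valence 4) → 0 H
  atom 6: O, bond orders sum to 2 (valence 2) → 0 H
  atom 7: N, bond orders sum to 1 (valence 3) → 2 H
  atom 8: aromatic n, 2 neighbours → 0 H
  atom 9: aromatic c, 2 neighbours → 1 H
  atom 10: aromatic c, 2 neighbours → 1 H
Totals → C:7, H:8, N:2, O:1.
In Hill order: C7H8N2O.

C7H8N2O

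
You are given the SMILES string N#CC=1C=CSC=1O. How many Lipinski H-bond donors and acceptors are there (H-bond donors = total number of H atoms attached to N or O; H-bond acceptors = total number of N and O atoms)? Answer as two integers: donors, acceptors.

Donors: find every N or O and count the H atoms it carries.
  atom 1 (N): bond orders sum to 3 → 0 H
  atom 8 (O): bond orders sum to 1 → 1 H
Lipinski HBD = 1.
Acceptors: N atoms = 1, O atoms = 1 → HBA = 2.

1, 2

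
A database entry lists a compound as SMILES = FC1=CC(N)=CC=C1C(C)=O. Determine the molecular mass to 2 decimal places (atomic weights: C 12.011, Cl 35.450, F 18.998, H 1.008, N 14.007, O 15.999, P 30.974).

First, the molecular formula is C8H8FNO (counting implicit H from valence).
  C: 8 × 12.011 = 96.088
  F: 1 × 18.998 = 18.998
  H: 8 × 1.008 = 8.064
  N: 1 × 14.007 = 14.007
  O: 1 × 15.999 = 15.999
Sum: 8×12.011 + 1×18.998 + 8×1.008 + 1×14.007 + 1×15.999 = 153.156 → 153.16 g/mol.

153.16 g/mol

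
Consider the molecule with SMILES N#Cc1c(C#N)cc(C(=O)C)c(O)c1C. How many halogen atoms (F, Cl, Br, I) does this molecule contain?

Scan the SMILES for the halogen motif — none present.
Groups that are present: 1 hydroxyl, 1 ketone, 2 nitrile.

0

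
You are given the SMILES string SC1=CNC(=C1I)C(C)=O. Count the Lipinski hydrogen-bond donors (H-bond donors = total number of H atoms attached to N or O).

Donors: find every N or O and count the H atoms it carries.
  atom 4 (N): bond orders sum to 2 → 1 H
  atom 10 (O): bond orders sum to 2 → 0 H
Lipinski HBD = 1.

1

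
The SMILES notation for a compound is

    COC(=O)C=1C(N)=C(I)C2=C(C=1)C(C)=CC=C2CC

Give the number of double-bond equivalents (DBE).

8

Degree of unsaturation = (number of rings) + (number of π bonds).
Ring closures in the SMILES: 2.
π bonds: 6 double bonds (each 1 DoU) → 6 DoU from unsaturation.
Total DoU = 2 + 6 = 8.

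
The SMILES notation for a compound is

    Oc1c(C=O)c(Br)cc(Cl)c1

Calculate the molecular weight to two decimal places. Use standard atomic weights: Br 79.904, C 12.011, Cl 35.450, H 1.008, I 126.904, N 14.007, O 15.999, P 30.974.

235.46 g/mol

First, the molecular formula is C7H4BrClO2 (counting implicit H from valence).
  Br: 1 × 79.904 = 79.904
  C: 7 × 12.011 = 84.077
  Cl: 1 × 35.450 = 35.450
  H: 4 × 1.008 = 4.032
  O: 2 × 15.999 = 31.998
Sum: 1×79.904 + 7×12.011 + 1×35.450 + 4×1.008 + 2×15.999 = 235.461 → 235.46 g/mol.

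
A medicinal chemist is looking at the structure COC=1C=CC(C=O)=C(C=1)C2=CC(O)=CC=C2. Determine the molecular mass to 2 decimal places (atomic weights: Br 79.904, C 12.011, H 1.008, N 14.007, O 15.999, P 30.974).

First, the molecular formula is C14H12O3 (counting implicit H from valence).
  C: 14 × 12.011 = 168.154
  H: 12 × 1.008 = 12.096
  O: 3 × 15.999 = 47.997
Sum: 14×12.011 + 12×1.008 + 3×15.999 = 228.247 → 228.25 g/mol.

228.25 g/mol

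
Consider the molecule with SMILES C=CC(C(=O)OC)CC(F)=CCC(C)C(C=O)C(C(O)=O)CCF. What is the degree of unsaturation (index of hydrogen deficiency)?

Degree of unsaturation = (number of rings) + (number of π bonds).
Ring closures in the SMILES: 0.
π bonds: 5 double bonds (each 1 DoU) → 5 DoU from unsaturation.
Total DoU = 0 + 5 = 5.

5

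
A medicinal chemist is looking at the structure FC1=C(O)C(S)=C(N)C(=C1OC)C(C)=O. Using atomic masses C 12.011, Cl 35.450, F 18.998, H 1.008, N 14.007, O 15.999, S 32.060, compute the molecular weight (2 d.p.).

First, the molecular formula is C9H10FNO3S (counting implicit H from valence).
  C: 9 × 12.011 = 108.099
  F: 1 × 18.998 = 18.998
  H: 10 × 1.008 = 10.080
  N: 1 × 14.007 = 14.007
  O: 3 × 15.999 = 47.997
  S: 1 × 32.060 = 32.060
Sum: 9×12.011 + 1×18.998 + 10×1.008 + 1×14.007 + 3×15.999 + 1×32.060 = 231.241 → 231.24 g/mol.

231.24 g/mol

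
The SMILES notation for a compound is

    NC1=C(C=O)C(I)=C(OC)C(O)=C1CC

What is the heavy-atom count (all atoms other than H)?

15

Every atom symbol written in the SMILES (organic subset) is one heavy atom; implicit H are not written.
Heavy atoms by element → C:10, I:1, N:1, O:3.
Total: 15.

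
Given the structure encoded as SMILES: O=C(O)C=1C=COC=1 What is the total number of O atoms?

Scan the SMILES for O atoms (remember two-letter symbols like Cl and Br are single atoms).
Oxygen count: 3.

3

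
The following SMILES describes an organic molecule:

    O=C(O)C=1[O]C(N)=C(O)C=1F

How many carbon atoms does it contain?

5

Count every carbon token in the SMILES (each C, including those in ring-closure positions and inside branches).
Carbon count: 5.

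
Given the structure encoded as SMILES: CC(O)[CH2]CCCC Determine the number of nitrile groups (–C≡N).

Scan the SMILES for the nitrile motif — none present.
Groups that are present: 1 hydroxyl.

0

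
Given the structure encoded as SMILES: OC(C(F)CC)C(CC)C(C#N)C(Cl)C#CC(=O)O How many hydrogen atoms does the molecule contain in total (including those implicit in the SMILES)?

Walk through each heavy atom and fill implicit hydrogens from standard valence (C 4, N 3, O 2, S 2, halogen 1):
  atom 1: O, bond orders sum to 1 (valence 2) → 1 H
  atom 2: C, bond orders sum to 3 (valence 4) → 1 H
  atom 3: C, bond orders sum to 3 (valence 4) → 1 H
  atom 4: F (halogen, monovalent) → 0 H
  atom 5: C, bond orders sum to 2 (valence 4) → 2 H
  atom 6: C, bond orders sum to 1 (valence 4) → 3 H
  atom 7: C, bond orders sum to 3 (valence 4) → 1 H
  atom 8: C, bond orders sum to 2 (valence 4) → 2 H
  atom 9: C, bond orders sum to 1 (valence 4) → 3 H
  atom 10: C, bond orders sum to 3 (valence 4) → 1 H
  atom 11: C, bond orders sum to 4 (valence 4) → 0 H
  atom 12: N, bond orders sum to 3 (valence 3) → 0 H
  atom 13: C, bond orders sum to 3 (valence 4) → 1 H
  atom 14: Cl (halogen, monovalent) → 0 H
  atom 15: C, bond orders sum to 4 (valence 4) → 0 H
  atom 16: C, bond orders sum to 4 (valence 4) → 0 H
  atom 17: C, bond orders sum to 4 (valence 4) → 0 H
  atom 18: O, bond orders sum to 2 (valence 2) → 0 H
  atom 19: O, bond orders sum to 1 (valence 2) → 1 H
Total hydrogens: 17.

17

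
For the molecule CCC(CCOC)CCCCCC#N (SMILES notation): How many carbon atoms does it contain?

Count every carbon token in the SMILES (each C, including those in ring-closure positions and inside branches).
Carbon count: 12.

12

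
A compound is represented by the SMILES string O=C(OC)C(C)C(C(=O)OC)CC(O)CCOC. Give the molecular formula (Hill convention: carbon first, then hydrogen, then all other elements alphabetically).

Walk through each heavy atom and fill implicit hydrogens from standard valence (C 4, N 3, O 2, S 2, halogen 1):
  atom 1: O, bond orders sum to 2 (valence 2) → 0 H
  atom 2: C, bond orders sum to 4 (valence 4) → 0 H
  atom 3: O, bond orders sum to 2 (valence 2) → 0 H
  atom 4: C, bond orders sum to 1 (valence 4) → 3 H
  atom 5: C, bond orders sum to 3 (valence 4) → 1 H
  atom 6: C, bond orders sum to 1 (valence 4) → 3 H
  atom 7: C, bond orders sum to 3 (valence 4) → 1 H
  atom 8: C, bond orders sum to 4 (valence 4) → 0 H
  atom 9: O, bond orders sum to 2 (valence 2) → 0 H
  atom 10: O, bond orders sum to 2 (valence 2) → 0 H
  atom 11: C, bond orders sum to 1 (valence 4) → 3 H
  atom 12: C, bond orders sum to 2 (valence 4) → 2 H
  atom 13: C, bond orders sum to 3 (valence 4) → 1 H
  atom 14: O, bond orders sum to 1 (valence 2) → 1 H
  atom 15: C, bond orders sum to 2 (valence 4) → 2 H
  atom 16: C, bond orders sum to 2 (valence 4) → 2 H
  atom 17: O, bond orders sum to 2 (valence 2) → 0 H
  atom 18: C, bond orders sum to 1 (valence 4) → 3 H
Totals → C:12, H:22, O:6.

C12H22O6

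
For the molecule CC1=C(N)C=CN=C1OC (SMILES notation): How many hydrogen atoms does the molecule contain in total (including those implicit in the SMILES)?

10

Walk through each heavy atom and fill implicit hydrogens from standard valence (C 4, N 3, O 2, S 2, halogen 1):
  atom 1: C, bond orders sum to 1 (valence 4) → 3 H
  atom 2: C, bond orders sum to 4 (valence 4) → 0 H
  atom 3: C, bond orders sum to 4 (valence 4) → 0 H
  atom 4: N, bond orders sum to 1 (valence 3) → 2 H
  atom 5: C, bond orders sum to 3 (valence 4) → 1 H
  atom 6: C, bond orders sum to 3 (valence 4) → 1 H
  atom 7: N, bond orders sum to 3 (valence 3) → 0 H
  atom 8: C, bond orders sum to 4 (valence 4) → 0 H
  atom 9: O, bond orders sum to 2 (valence 2) → 0 H
  atom 10: C, bond orders sum to 1 (valence 4) → 3 H
Total hydrogens: 10.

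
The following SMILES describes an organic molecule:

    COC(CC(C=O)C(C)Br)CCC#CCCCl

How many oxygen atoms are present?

2

Scan the SMILES for O atoms (remember two-letter symbols like Cl and Br are single atoms).
Oxygen count: 2.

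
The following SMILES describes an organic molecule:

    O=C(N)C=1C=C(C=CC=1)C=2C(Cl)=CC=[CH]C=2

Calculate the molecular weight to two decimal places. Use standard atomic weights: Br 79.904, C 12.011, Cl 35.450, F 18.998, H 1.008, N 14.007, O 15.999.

231.68 g/mol

First, the molecular formula is C13H10ClNO (counting implicit H from valence).
  C: 13 × 12.011 = 156.143
  Cl: 1 × 35.450 = 35.450
  H: 10 × 1.008 = 10.080
  N: 1 × 14.007 = 14.007
  O: 1 × 15.999 = 15.999
Sum: 13×12.011 + 1×35.450 + 10×1.008 + 1×14.007 + 1×15.999 = 231.679 → 231.68 g/mol.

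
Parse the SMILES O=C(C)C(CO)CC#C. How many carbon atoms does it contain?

7

Count every carbon token in the SMILES (each C, including those in ring-closure positions and inside branches).
Carbon count: 7.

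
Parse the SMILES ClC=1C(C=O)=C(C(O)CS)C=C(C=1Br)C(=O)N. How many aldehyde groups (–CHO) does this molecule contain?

The aldehyde motif appears at heavy-atom position 4 in the SMILES.
Other groups present: 1 amide, 1 hydroxyl, 1 thiol.
Aldehyde count: 1.

1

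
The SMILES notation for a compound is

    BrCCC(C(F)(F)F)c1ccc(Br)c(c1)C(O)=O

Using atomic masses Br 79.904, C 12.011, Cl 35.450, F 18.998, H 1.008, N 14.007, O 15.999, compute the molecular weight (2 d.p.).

389.99 g/mol

First, the molecular formula is C11H9Br2F3O2 (counting implicit H from valence).
  Br: 2 × 79.904 = 159.808
  C: 11 × 12.011 = 132.121
  F: 3 × 18.998 = 56.994
  H: 9 × 1.008 = 9.072
  O: 2 × 15.999 = 31.998
Sum: 2×79.904 + 11×12.011 + 3×18.998 + 9×1.008 + 2×15.999 = 389.993 → 389.99 g/mol.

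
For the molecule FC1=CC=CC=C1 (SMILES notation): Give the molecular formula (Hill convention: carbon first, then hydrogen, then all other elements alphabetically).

Walk through each heavy atom and fill implicit hydrogens from standard valence (C 4, N 3, O 2, S 2, halogen 1):
  atom 1: F (halogen, monovalent) → 0 H
  atom 2: C, bond orders sum to 4 (valence 4) → 0 H
  atom 3: C, bond orders sum to 3 (valence 4) → 1 H
  atom 4: C, bond orders sum to 3 (valence 4) → 1 H
  atom 5: C, bond orders sum to 3 (valence 4) → 1 H
  atom 6: C, bond orders sum to 3 (valence 4) → 1 H
  atom 7: C, bond orders sum to 3 (valence 4) → 1 H
Totals → C:6, H:5, F:1.
In Hill order: C6H5F.

C6H5F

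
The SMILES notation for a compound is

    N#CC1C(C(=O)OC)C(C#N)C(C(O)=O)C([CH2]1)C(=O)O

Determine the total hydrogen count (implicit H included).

12

Walk through each heavy atom and fill implicit hydrogens from standard valence (C 4, N 3, O 2, S 2, halogen 1):
  atom 1: N, bond orders sum to 3 (valence 3) → 0 H
  atom 2: C, bond orders sum to 4 (valence 4) → 0 H
  atom 3: C, bond orders sum to 3 (valence 4) → 1 H
  atom 4: C, bond orders sum to 3 (valence 4) → 1 H
  atom 5: C, bond orders sum to 4 (valence 4) → 0 H
  atom 6: O, bond orders sum to 2 (valence 2) → 0 H
  atom 7: O, bond orders sum to 2 (valence 2) → 0 H
  atom 8: C, bond orders sum to 1 (valence 4) → 3 H
  atom 9: C, bond orders sum to 3 (valence 4) → 1 H
  atom 10: C, bond orders sum to 4 (valence 4) → 0 H
  atom 11: N, bond orders sum to 3 (valence 3) → 0 H
  atom 12: C, bond orders sum to 3 (valence 4) → 1 H
  atom 13: C, bond orders sum to 4 (valence 4) → 0 H
  atom 14: O, bond orders sum to 1 (valence 2) → 1 H
  atom 15: O, bond orders sum to 2 (valence 2) → 0 H
  atom 16: C, bond orders sum to 3 (valence 4) → 1 H
  atom 17: C with explicit H count 2
  atom 18: C, bond orders sum to 4 (valence 4) → 0 H
  atom 19: O, bond orders sum to 2 (valence 2) → 0 H
  atom 20: O, bond orders sum to 1 (valence 2) → 1 H
Total hydrogens: 12.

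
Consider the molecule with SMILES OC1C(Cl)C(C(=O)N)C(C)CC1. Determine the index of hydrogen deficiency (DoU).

Molecular formula: C8H14ClNO2.
DoU = (2C + 2 + N − H − X) / 2, where X is the halogen count and O/S are ignored.
    = (2·8 + 2 + 1 − 14 − 1) / 2 = 4 / 2 = 2.

2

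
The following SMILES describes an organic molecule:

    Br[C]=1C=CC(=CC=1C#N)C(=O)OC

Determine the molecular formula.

Walk through each heavy atom and fill implicit hydrogens from standard valence (C 4, N 3, O 2, S 2, halogen 1):
  atom 1: Br (halogen, monovalent) → 0 H
  atom 2: C with explicit H count 0
  atom 3: C, bond orders sum to 3 (valence 4) → 1 H
  atom 4: C, bond orders sum to 3 (valence 4) → 1 H
  atom 5: C, bond orders sum to 4 (valence 4) → 0 H
  atom 6: C, bond orders sum to 3 (valence 4) → 1 H
  atom 7: C, bond orders sum to 4 (valence 4) → 0 H
  atom 8: C, bond orders sum to 4 (valence 4) → 0 H
  atom 9: N, bond orders sum to 3 (valence 3) → 0 H
  atom 10: C, bond orders sum to 4 (valence 4) → 0 H
  atom 11: O, bond orders sum to 2 (valence 2) → 0 H
  atom 12: O, bond orders sum to 2 (valence 2) → 0 H
  atom 13: C, bond orders sum to 1 (valence 4) → 3 H
Totals → C:9, H:6, Br:1, N:1, O:2.
In Hill order: C9H6BrNO2.

C9H6BrNO2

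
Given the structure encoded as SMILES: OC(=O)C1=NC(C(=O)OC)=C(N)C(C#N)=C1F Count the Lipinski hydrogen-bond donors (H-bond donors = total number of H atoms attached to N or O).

Donors: find every N or O and count the H atoms it carries.
  atom 1 (O): bond orders sum to 1 → 1 H
  atom 3 (O): bond orders sum to 2 → 0 H
  atom 5 (N): bond orders sum to 3 → 0 H
  atom 8 (O): bond orders sum to 2 → 0 H
  atom 9 (O): bond orders sum to 2 → 0 H
  atom 12 (N): bond orders sum to 1 → 2 H
  atom 15 (N): bond orders sum to 3 → 0 H
Lipinski HBD = 3.

3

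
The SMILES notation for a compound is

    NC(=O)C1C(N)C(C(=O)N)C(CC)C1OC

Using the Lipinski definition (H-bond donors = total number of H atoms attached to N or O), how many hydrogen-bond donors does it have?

6

Donors: find every N or O and count the H atoms it carries.
  atom 1 (N): bond orders sum to 1 → 2 H
  atom 3 (O): bond orders sum to 2 → 0 H
  atom 6 (N): bond orders sum to 1 → 2 H
  atom 9 (O): bond orders sum to 2 → 0 H
  atom 10 (N): bond orders sum to 1 → 2 H
  atom 15 (O): bond orders sum to 2 → 0 H
Lipinski HBD = 6.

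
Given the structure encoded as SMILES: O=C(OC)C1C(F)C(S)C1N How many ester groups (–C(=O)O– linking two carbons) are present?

The ester motif appears at heavy-atom position 2 in the SMILES.
Other groups present: 1 primary amine, 1 thiol.
Ester count: 1.

1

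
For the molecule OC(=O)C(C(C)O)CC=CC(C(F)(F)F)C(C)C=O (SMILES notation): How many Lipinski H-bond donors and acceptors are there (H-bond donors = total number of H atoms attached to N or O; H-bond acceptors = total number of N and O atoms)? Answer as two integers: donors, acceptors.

Donors: find every N or O and count the H atoms it carries.
  atom 1 (O): bond orders sum to 1 → 1 H
  atom 3 (O): bond orders sum to 2 → 0 H
  atom 7 (O): bond orders sum to 1 → 1 H
  atom 19 (O): bond orders sum to 2 → 0 H
Lipinski HBD = 2.
Acceptors: N atoms = 0, O atoms = 4 → HBA = 4.

2, 4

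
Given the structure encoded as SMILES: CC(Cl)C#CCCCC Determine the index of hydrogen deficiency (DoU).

Degree of unsaturation = (number of rings) + (number of π bonds).
Ring closures in the SMILES: 0.
π bonds: 1 triple bond (each 2 DoU) → 2 DoU from unsaturation.
Total DoU = 0 + 2 = 2.

2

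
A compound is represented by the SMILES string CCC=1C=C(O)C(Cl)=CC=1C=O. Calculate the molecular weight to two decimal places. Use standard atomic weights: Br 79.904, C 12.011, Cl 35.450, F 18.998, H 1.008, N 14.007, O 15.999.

First, the molecular formula is C9H9ClO2 (counting implicit H from valence).
  C: 9 × 12.011 = 108.099
  Cl: 1 × 35.450 = 35.450
  H: 9 × 1.008 = 9.072
  O: 2 × 15.999 = 31.998
Sum: 9×12.011 + 1×35.450 + 9×1.008 + 2×15.999 = 184.619 → 184.62 g/mol.

184.62 g/mol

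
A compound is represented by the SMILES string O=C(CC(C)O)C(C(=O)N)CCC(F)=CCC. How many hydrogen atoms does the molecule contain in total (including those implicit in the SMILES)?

Walk through each heavy atom and fill implicit hydrogens from standard valence (C 4, N 3, O 2, S 2, halogen 1):
  atom 1: O, bond orders sum to 2 (valence 2) → 0 H
  atom 2: C, bond orders sum to 4 (valence 4) → 0 H
  atom 3: C, bond orders sum to 2 (valence 4) → 2 H
  atom 4: C, bond orders sum to 3 (valence 4) → 1 H
  atom 5: C, bond orders sum to 1 (valence 4) → 3 H
  atom 6: O, bond orders sum to 1 (valence 2) → 1 H
  atom 7: C, bond orders sum to 3 (valence 4) → 1 H
  atom 8: C, bond orders sum to 4 (valence 4) → 0 H
  atom 9: O, bond orders sum to 2 (valence 2) → 0 H
  atom 10: N, bond orders sum to 1 (valence 3) → 2 H
  atom 11: C, bond orders sum to 2 (valence 4) → 2 H
  atom 12: C, bond orders sum to 2 (valence 4) → 2 H
  atom 13: C, bond orders sum to 4 (valence 4) → 0 H
  atom 14: F (halogen, monovalent) → 0 H
  atom 15: C, bond orders sum to 3 (valence 4) → 1 H
  atom 16: C, bond orders sum to 2 (valence 4) → 2 H
  atom 17: C, bond orders sum to 1 (valence 4) → 3 H
Total hydrogens: 20.

20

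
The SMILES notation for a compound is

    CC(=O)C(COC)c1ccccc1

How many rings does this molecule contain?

1

In SMILES, each pair of matching ring-closure digits denotes one ring-closing bond; the number of such bonds equals the number of independent rings.
Ring-closure bonds here: 1.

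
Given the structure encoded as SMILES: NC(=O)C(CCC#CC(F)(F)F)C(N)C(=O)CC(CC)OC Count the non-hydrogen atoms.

22

Every atom symbol written in the SMILES (organic subset) is one heavy atom; implicit H are not written.
Heavy atoms by element → C:14, F:3, N:2, O:3.
Total: 22.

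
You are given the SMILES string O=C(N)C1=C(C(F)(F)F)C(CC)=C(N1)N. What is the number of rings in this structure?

1

In SMILES, each pair of matching ring-closure digits denotes one ring-closing bond; the number of such bonds equals the number of independent rings.
Ring-closure bonds here: 1.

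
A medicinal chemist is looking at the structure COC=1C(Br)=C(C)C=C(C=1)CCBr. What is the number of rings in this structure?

In SMILES, each pair of matching ring-closure digits denotes one ring-closing bond; the number of such bonds equals the number of independent rings.
Ring-closure bonds here: 1.

1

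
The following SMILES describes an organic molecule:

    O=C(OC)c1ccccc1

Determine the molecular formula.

C8H8O2

Walk through each heavy atom and fill implicit hydrogens from standard valence (C 4, N 3, O 2, S 2, halogen 1); for lowercase aromatic atoms, an aromatic c carries 1 H when it has two neighbours and 0 H with three, and aromatic n carries 0 H:
  atom 1: O, bond orders sum to 2 (valence 2) → 0 H
  atom 2: C, bond orders sum to 4 (valence 4) → 0 H
  atom 3: O, bond orders sum to 2 (valence 2) → 0 H
  atom 4: C, bond orders sum to 1 (valence 4) → 3 H
  atom 5: aromatic c, 3 neighbours → 0 H
  atom 6: aromatic c, 2 neighbours → 1 H
  atom 7: aromatic c, 2 neighbours → 1 H
  atom 8: aromatic c, 2 neighbours → 1 H
  atom 9: aromatic c, 2 neighbours → 1 H
  atom 10: aromatic c, 2 neighbours → 1 H
Totals → C:8, H:8, O:2.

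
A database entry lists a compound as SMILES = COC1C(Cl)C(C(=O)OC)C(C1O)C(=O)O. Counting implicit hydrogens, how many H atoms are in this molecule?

Walk through each heavy atom and fill implicit hydrogens from standard valence (C 4, N 3, O 2, S 2, halogen 1):
  atom 1: C, bond orders sum to 1 (valence 4) → 3 H
  atom 2: O, bond orders sum to 2 (valence 2) → 0 H
  atom 3: C, bond orders sum to 3 (valence 4) → 1 H
  atom 4: C, bond orders sum to 3 (valence 4) → 1 H
  atom 5: Cl (halogen, monovalent) → 0 H
  atom 6: C, bond orders sum to 3 (valence 4) → 1 H
  atom 7: C, bond orders sum to 4 (valence 4) → 0 H
  atom 8: O, bond orders sum to 2 (valence 2) → 0 H
  atom 9: O, bond orders sum to 2 (valence 2) → 0 H
  atom 10: C, bond orders sum to 1 (valence 4) → 3 H
  atom 11: C, bond orders sum to 3 (valence 4) → 1 H
  atom 12: C, bond orders sum to 3 (valence 4) → 1 H
  atom 13: O, bond orders sum to 1 (valence 2) → 1 H
  atom 14: C, bond orders sum to 4 (valence 4) → 0 H
  atom 15: O, bond orders sum to 2 (valence 2) → 0 H
  atom 16: O, bond orders sum to 1 (valence 2) → 1 H
Total hydrogens: 13.

13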